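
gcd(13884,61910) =2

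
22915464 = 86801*264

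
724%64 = 20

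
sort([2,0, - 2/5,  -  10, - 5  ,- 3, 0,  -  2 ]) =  [ - 10, - 5,-3,-2,  -  2/5, 0, 0,2 ] 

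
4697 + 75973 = 80670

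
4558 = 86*53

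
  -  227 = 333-560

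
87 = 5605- 5518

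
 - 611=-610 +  - 1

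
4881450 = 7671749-2790299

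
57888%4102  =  460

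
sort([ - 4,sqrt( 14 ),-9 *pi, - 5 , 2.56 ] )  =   [ - 9*pi, - 5, - 4,2.56, sqrt( 14 )] 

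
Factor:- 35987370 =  - 2^1*3^1*5^1*347^1 * 3457^1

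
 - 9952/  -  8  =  1244/1 = 1244.00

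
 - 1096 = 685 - 1781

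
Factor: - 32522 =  - 2^1*7^1*23^1*101^1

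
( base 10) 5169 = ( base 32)51h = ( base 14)1C53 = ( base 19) E61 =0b1010000110001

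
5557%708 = 601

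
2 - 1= 1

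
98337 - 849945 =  - 751608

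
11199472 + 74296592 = 85496064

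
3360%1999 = 1361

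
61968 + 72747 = 134715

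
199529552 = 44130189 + 155399363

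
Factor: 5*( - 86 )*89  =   - 38270 =-  2^1*5^1*43^1*89^1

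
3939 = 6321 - 2382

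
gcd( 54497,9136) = 1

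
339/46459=339/46459 = 0.01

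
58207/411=58207/411 =141.62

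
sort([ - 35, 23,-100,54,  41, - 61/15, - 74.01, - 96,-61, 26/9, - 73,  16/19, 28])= [ - 100, - 96, - 74.01 , - 73, - 61, - 35, - 61/15,16/19,26/9 , 23,28, 41,  54 ] 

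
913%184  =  177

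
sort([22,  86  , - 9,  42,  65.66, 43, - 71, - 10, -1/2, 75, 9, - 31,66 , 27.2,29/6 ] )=[ - 71, - 31,-10,- 9,-1/2,29/6,  9, 22,27.2, 42,43,65.66, 66, 75,  86]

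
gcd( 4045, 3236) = 809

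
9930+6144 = 16074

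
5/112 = 5/112 = 0.04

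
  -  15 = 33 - 48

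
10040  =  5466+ 4574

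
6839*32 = 218848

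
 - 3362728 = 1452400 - 4815128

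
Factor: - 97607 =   -  97607^1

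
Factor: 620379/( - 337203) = - 333/181 = - 3^2*37^1*181^( - 1 )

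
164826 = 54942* 3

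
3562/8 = 445+ 1/4 = 445.25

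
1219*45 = 54855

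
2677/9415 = 2677/9415 = 0.28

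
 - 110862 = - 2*55431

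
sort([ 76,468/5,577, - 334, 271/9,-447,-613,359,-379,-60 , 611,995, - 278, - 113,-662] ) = [-662,  -  613, - 447, - 379,-334, - 278,-113,-60,271/9,76, 468/5,359,577,611,995]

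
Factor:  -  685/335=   -  137/67 =- 67^( - 1) * 137^1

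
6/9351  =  2/3117 = 0.00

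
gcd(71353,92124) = 1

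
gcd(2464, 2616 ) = 8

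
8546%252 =230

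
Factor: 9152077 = 11^2*43^1*1759^1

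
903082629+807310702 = 1710393331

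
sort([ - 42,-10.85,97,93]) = [-42,-10.85, 93,  97 ]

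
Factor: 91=7^1*13^1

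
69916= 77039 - 7123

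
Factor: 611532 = 2^2*3^2*16987^1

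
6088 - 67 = 6021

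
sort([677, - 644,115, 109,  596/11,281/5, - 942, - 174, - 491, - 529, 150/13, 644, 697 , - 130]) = [  -  942, - 644,- 529, - 491, - 174,-130, 150/13, 596/11, 281/5, 109, 115, 644,677, 697]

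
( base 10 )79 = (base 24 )37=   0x4f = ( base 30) 2J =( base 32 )2f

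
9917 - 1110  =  8807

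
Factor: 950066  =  2^1*13^1*36541^1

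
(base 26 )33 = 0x51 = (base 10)81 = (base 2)1010001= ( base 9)100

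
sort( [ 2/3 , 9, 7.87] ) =[2/3, 7.87, 9 ] 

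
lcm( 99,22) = 198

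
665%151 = 61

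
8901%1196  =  529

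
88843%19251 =11839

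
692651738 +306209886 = 998861624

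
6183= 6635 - 452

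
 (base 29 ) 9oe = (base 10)8279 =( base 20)10DJ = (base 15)26be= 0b10000001010111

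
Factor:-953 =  - 953^1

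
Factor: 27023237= 2063^1*13099^1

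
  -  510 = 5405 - 5915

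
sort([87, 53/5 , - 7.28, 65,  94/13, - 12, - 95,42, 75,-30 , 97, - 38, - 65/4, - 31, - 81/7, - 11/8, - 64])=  [ - 95, - 64,-38, - 31,-30, - 65/4, - 12, - 81/7 ,-7.28, - 11/8,94/13,  53/5, 42,65, 75,87, 97]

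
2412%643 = 483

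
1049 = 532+517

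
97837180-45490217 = 52346963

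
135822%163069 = 135822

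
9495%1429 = 921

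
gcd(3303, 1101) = 1101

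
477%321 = 156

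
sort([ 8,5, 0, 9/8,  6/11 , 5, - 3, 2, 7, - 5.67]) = [ - 5.67, - 3, 0,  6/11,9/8, 2  ,  5, 5, 7,  8]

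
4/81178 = 2/40589 = 0.00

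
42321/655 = 42321/655 = 64.61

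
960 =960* 1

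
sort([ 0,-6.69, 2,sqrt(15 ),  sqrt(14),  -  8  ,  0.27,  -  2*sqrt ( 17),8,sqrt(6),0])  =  [  -  2*sqrt(17), - 8,-6.69 , 0,0,0.27, 2, sqrt(6), sqrt(14 ),sqrt(15), 8]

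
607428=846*718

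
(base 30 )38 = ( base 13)77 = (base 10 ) 98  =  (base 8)142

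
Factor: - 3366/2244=-2^( - 1) * 3^1 = -  3/2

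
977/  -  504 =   -  977/504 =-1.94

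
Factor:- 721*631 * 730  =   - 2^1*5^1*7^1*73^1*103^1*631^1=- 332114230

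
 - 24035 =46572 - 70607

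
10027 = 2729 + 7298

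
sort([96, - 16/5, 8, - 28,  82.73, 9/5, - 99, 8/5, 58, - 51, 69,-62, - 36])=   [  -  99,  -  62,  -  51, - 36, - 28, - 16/5, 8/5, 9/5,  8,58, 69 , 82.73, 96] 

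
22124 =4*5531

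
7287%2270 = 477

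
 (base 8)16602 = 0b1110110000010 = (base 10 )7554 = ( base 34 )6I6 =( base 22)fd8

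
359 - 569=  - 210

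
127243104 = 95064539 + 32178565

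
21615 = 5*4323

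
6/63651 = 2/21217 =0.00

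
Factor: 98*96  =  2^6*3^1*7^2  =  9408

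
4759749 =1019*4671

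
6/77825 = 6/77825 = 0.00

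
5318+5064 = 10382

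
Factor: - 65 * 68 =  - 4420 = - 2^2 *5^1 * 13^1 * 17^1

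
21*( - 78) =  - 1638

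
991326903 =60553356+930773547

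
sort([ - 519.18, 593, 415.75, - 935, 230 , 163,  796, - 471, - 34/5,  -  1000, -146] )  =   [-1000, -935,-519.18, - 471, - 146, - 34/5, 163, 230, 415.75,593 , 796]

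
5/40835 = 1/8167 = 0.00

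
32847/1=32847  =  32847.00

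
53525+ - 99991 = - 46466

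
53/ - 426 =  - 1 + 373/426 = - 0.12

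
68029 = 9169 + 58860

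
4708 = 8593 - 3885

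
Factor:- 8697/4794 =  - 2^( - 1 )*13^1*17^(  -  1 )*47^(-1 )*223^1 = - 2899/1598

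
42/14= 3= 3.00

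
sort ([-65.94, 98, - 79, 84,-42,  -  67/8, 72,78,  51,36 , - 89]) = [ - 89, - 79,- 65.94,-42, - 67/8,  36,51,72, 78, 84, 98]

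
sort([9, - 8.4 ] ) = [  -  8.4, 9]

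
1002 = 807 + 195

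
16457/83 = 198 + 23/83= 198.28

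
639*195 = 124605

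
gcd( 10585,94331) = 1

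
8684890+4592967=13277857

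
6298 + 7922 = 14220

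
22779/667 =34 + 101/667 = 34.15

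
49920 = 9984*5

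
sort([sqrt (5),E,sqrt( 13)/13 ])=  [sqrt( 13)/13,sqrt(5),E]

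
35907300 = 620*57915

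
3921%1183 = 372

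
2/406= 1/203  =  0.00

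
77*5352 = 412104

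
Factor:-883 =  - 883^1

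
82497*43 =3547371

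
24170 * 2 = 48340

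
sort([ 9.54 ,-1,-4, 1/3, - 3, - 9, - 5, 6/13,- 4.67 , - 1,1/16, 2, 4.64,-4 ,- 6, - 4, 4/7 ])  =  [ - 9, - 6, - 5 , - 4.67, - 4, - 4,-4,  -  3, -1, - 1, 1/16,1/3, 6/13, 4/7, 2,4.64,9.54]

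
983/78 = 983/78 = 12.60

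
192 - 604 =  - 412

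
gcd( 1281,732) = 183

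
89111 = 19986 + 69125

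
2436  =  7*348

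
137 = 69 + 68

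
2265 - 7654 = -5389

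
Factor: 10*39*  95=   37050 = 2^1*3^1*5^2*13^1 * 19^1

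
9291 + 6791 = 16082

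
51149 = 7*7307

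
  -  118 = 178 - 296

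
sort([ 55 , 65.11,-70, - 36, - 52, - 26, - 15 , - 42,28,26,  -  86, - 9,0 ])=[ - 86 ,-70, - 52, - 42,-36, - 26,  -  15, - 9,  0,26,28, 55,65.11]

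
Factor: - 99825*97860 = - 2^2*3^2 *5^3*7^1 * 11^3*233^1 = - 9768874500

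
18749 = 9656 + 9093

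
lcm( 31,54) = 1674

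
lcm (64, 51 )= 3264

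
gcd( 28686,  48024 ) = 6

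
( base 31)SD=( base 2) 1101110001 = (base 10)881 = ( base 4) 31301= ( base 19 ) 287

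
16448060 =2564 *6415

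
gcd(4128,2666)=86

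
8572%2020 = 492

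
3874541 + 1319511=5194052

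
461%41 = 10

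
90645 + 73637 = 164282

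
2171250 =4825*450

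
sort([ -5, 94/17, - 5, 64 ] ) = [ - 5, - 5, 94/17,64]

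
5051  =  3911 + 1140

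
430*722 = 310460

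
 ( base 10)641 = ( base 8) 1201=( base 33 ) je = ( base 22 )173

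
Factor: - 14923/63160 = - 2^( - 3)*5^ (-1)*1579^(-1 )*14923^1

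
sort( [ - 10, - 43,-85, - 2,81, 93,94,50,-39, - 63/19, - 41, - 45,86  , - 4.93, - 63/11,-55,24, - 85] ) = [- 85, - 85, - 55, - 45, - 43, - 41,-39, - 10, - 63/11, - 4.93, - 63/19,- 2, 24, 50,81, 86, 93,  94 ]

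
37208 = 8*4651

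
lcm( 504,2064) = 43344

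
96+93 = 189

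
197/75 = 2 + 47/75 = 2.63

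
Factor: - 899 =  - 29^1*31^1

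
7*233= 1631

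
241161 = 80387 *3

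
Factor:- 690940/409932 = -3^ (-2 ) * 5^1 * 59^ ( - 1) * 179^1 = - 895/531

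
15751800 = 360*43755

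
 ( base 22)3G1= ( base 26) 2hb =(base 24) 335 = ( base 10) 1805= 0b11100001101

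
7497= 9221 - 1724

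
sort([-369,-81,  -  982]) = [ - 982, - 369, - 81]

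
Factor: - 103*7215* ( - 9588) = 2^2*3^2*5^1*13^1  *17^1*37^1*47^1*103^1 = 7125274260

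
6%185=6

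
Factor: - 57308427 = - 3^2*11^1 * 19^1*30467^1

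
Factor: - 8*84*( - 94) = 63168 = 2^6*3^1*7^1*47^1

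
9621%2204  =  805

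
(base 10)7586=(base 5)220321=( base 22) fei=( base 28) 9IQ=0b1110110100010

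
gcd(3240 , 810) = 810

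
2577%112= 1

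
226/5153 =226/5153 = 0.04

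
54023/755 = 71 + 418/755 =71.55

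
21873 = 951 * 23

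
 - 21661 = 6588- 28249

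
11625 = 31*375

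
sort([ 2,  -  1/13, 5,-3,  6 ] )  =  [-3,-1/13,2, 5, 6]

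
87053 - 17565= 69488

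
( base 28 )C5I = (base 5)301231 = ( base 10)9566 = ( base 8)22536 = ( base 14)36b4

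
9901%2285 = 761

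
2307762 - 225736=2082026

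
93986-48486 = 45500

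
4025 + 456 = 4481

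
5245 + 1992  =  7237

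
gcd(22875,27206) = 61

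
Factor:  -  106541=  - 106541^1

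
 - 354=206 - 560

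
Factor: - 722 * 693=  - 500346= - 2^1 * 3^2* 7^1 *11^1 * 19^2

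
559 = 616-57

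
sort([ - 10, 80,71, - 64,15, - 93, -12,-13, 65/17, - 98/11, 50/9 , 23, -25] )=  [-93,-64,  -  25, - 13,-12, - 10, - 98/11,65/17,  50/9,15, 23 , 71,80] 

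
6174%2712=750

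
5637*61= 343857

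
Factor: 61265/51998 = 2^( - 1 )*5^1*12253^1*25999^( - 1)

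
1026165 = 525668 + 500497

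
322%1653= 322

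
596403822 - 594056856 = 2346966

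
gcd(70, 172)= 2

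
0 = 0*92063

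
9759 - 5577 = 4182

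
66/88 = 3/4 = 0.75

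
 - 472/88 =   -  59/11 = -  5.36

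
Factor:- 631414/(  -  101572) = 2^( - 1 ) *7^2*17^1*67^( - 1) = 833/134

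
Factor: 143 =11^1*13^1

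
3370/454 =7  +  96/227 = 7.42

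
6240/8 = 780 = 780.00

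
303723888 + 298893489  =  602617377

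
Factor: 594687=3^1*167^1*1187^1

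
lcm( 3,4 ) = 12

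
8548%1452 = 1288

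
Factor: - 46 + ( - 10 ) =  - 2^3*7^1 = - 56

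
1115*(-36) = -40140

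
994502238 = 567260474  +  427241764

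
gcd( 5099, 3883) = 1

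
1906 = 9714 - 7808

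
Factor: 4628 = 2^2 * 13^1*89^1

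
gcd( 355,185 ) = 5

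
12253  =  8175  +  4078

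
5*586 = 2930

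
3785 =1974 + 1811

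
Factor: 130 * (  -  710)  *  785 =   -  2^2*5^3*13^1* 71^1* 157^1 = - 72455500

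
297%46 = 21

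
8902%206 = 44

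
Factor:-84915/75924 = - 2^( - 2 )*5^1*17^1*19^(-1) = - 85/76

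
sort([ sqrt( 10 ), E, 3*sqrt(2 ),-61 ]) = [ - 61, E, sqrt(10), 3*sqrt(2)] 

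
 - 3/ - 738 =1/246 = 0.00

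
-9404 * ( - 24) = 225696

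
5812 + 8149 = 13961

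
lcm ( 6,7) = 42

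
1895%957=938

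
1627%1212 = 415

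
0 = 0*75638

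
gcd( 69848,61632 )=8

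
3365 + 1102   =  4467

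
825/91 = 9+6/91=9.07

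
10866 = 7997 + 2869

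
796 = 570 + 226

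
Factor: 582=2^1*3^1*97^1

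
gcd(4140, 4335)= 15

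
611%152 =3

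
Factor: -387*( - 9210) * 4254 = 15162404580 =2^2*3^4*5^1*43^1*307^1*709^1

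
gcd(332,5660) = 4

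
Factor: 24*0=0^1  =  0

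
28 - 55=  - 27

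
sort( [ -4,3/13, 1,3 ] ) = [ - 4,  3/13,1,3] 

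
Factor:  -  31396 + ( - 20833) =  - 29^1*1801^1 = - 52229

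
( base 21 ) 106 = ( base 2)110111111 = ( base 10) 447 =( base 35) cr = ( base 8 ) 677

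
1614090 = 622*2595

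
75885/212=75885/212 = 357.95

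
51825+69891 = 121716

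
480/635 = 96/127 = 0.76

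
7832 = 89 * 88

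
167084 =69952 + 97132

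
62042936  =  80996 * 766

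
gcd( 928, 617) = 1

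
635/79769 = 635/79769 = 0.01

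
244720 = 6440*38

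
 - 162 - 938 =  - 1100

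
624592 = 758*824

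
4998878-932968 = 4065910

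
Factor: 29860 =2^2*5^1*1493^1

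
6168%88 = 8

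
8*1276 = 10208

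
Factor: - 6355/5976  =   - 2^ ( -3)*3^( - 2)*5^1*31^1 * 41^1 * 83^ (  -  1)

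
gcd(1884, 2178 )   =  6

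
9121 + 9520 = 18641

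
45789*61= 2793129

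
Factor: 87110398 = 2^1*3361^1*12959^1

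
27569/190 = 1451/10 = 145.10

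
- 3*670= - 2010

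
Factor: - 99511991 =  - 6359^1*15649^1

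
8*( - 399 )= - 3192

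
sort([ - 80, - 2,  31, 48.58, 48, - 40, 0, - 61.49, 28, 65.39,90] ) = [-80,- 61.49, - 40,-2, 0,28,31, 48, 48.58, 65.39, 90]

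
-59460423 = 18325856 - 77786279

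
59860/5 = 11972 = 11972.00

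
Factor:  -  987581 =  - 7^1 *17^1 * 43^1*193^1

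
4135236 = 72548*57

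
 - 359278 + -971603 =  - 1330881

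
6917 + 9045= 15962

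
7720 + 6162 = 13882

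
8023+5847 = 13870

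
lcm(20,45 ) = 180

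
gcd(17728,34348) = 1108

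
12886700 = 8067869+4818831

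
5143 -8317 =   -  3174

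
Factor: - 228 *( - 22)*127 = 637032 =2^3*3^1*11^1*19^1*127^1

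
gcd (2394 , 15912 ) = 18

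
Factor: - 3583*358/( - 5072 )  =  641357/2536 =2^( - 3 )*179^1*317^( - 1)*3583^1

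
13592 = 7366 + 6226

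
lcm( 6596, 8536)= 145112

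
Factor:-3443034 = -2^1*3^1*7^4*239^1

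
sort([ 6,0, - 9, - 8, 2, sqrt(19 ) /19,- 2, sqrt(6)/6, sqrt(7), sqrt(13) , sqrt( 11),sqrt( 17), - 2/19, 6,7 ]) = [-9, - 8, - 2,  -  2/19, 0, sqrt(19)/19,  sqrt( 6)/6, 2, sqrt(7), sqrt(11), sqrt(13), sqrt(17), 6, 6, 7]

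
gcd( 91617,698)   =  1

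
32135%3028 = 1855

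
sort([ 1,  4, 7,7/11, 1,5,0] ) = [ 0,7/11,1, 1, 4,  5, 7] 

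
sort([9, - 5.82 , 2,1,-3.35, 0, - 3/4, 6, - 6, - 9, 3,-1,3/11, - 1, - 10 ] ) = [ - 10,-9, - 6,  -  5.82, - 3.35, - 1, - 1, - 3/4 , 0, 3/11, 1,2,3, 6, 9 ]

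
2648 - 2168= 480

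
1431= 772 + 659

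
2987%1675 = 1312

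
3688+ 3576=7264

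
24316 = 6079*4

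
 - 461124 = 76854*( - 6) 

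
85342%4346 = 2768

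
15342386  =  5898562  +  9443824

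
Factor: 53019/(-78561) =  - 137/203= -7^( - 1) * 29^( - 1 )*137^1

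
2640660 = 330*8002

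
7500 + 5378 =12878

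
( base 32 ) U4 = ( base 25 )1DE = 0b1111000100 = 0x3c4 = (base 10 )964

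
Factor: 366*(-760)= - 2^4*3^1*5^1*19^1 *61^1 = - 278160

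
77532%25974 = 25584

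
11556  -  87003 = -75447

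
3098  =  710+2388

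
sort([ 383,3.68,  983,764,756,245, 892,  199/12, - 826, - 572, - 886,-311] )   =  [ -886, - 826, -572, - 311,3.68,199/12, 245,383,756,764, 892, 983 ] 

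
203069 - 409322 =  - 206253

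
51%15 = 6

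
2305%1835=470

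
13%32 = 13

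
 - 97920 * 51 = - 4993920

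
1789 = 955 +834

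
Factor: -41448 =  - 2^3 * 3^1 * 11^1 * 157^1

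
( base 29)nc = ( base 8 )1247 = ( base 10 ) 679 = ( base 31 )ls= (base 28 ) O7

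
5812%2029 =1754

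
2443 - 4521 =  - 2078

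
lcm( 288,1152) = 1152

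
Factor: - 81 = - 3^4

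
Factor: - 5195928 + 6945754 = 1749826 = 2^1*13^2*31^1*167^1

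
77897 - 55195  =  22702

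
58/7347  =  58/7347 = 0.01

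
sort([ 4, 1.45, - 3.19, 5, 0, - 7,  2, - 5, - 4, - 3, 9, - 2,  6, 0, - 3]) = [- 7,- 5, - 4, - 3.19, - 3 , - 3, - 2,  0, 0, 1.45, 2 , 4, 5, 6, 9]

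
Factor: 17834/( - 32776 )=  - 37/68=- 2^( - 2 )*17^( -1 ) * 37^1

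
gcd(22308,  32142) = 66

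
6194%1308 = 962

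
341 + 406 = 747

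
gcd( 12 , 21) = 3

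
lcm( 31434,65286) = 848718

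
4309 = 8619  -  4310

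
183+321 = 504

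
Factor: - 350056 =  - 2^3 * 7^2*19^1*47^1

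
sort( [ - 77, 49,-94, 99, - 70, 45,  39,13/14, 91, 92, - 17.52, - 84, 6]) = [ - 94, - 84, - 77, - 70 , - 17.52, 13/14,6, 39, 45,49,  91, 92, 99 ]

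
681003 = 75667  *9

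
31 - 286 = - 255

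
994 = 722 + 272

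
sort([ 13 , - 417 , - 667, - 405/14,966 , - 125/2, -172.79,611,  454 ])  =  [ - 667, - 417 ,-172.79, - 125/2, - 405/14,13 , 454 , 611, 966 ]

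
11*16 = 176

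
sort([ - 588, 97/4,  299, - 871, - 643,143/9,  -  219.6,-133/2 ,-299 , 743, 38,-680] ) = [-871,  -  680, - 643, - 588,- 299, - 219.6, - 133/2,143/9,  97/4,  38, 299,743 ] 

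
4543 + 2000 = 6543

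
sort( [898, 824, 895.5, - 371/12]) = [ - 371/12,824,895.5,898] 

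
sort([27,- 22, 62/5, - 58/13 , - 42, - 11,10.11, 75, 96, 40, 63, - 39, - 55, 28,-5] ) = [- 55, - 42, - 39,  -  22, - 11, -5, - 58/13,10.11, 62/5,  27,28, 40, 63,75, 96]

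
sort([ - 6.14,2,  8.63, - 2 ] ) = [ - 6.14, - 2,2,8.63]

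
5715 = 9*635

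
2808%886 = 150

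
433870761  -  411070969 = 22799792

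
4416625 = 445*9925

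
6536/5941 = 6536/5941 = 1.10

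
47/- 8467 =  - 1 + 8420/8467 = - 0.01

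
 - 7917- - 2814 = - 5103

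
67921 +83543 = 151464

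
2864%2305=559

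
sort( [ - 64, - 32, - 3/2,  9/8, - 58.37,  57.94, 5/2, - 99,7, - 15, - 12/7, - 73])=[ - 99, - 73, - 64, - 58.37, - 32,-15, - 12/7,  -  3/2 , 9/8,  5/2,7,  57.94 ]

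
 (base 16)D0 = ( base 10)208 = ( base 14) 10C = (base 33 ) 6A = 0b11010000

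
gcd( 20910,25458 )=6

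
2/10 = 1/5=0.20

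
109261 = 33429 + 75832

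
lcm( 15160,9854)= 197080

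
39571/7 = 5653 = 5653.00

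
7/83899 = 7/83899 = 0.00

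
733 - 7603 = - 6870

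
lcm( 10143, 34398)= 791154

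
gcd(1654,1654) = 1654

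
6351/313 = 20  +  91/313  =  20.29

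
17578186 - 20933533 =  - 3355347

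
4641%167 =132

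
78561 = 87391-8830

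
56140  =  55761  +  379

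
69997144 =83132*842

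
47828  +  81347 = 129175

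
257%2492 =257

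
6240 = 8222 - 1982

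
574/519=574/519 = 1.11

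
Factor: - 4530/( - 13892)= 15/46= 2^( - 1)*3^1*5^1 *23^( - 1 )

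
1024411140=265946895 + 758464245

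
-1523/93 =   -  17 + 58/93 = - 16.38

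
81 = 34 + 47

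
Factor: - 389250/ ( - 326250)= 5^( - 1 )*29^ ( - 1) * 173^1 = 173/145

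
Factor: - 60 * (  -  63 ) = 3780= 2^2*3^3*5^1*7^1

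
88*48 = 4224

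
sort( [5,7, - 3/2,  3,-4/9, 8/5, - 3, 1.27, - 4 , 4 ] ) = [ - 4, - 3, - 3/2,- 4/9,1.27 , 8/5, 3, 4, 5, 7 ]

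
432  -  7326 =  - 6894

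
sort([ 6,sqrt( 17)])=[sqrt(17), 6 ] 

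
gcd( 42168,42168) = 42168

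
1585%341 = 221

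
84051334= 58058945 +25992389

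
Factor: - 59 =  - 59^1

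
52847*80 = 4227760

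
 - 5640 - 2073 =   -  7713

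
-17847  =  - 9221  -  8626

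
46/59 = 46/59 = 0.78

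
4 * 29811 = 119244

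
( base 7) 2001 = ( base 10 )687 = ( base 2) 1010101111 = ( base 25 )12c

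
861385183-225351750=636033433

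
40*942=37680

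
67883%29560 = 8763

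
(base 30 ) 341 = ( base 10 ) 2821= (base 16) b05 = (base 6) 21021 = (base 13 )1390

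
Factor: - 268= - 2^2*67^1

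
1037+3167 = 4204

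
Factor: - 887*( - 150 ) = 133050 = 2^1*3^1*5^2*887^1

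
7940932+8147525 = 16088457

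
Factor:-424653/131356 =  - 2^( - 2)*3^1 * 32839^ ( - 1)* 141551^1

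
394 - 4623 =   -  4229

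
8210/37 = 8210/37 = 221.89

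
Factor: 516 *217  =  111972  =  2^2*3^1 * 7^1*31^1*43^1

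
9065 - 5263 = 3802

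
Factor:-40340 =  - 2^2*5^1 * 2017^1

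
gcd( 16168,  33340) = 4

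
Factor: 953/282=2^ ( - 1)*3^( - 1)*47^( - 1 )*953^1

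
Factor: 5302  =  2^1*11^1*241^1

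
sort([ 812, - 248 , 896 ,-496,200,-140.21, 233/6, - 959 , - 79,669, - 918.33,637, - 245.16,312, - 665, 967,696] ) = [ - 959, - 918.33, - 665,-496, - 248 , - 245.16,-140.21, - 79 , 233/6, 200,312,637,669, 696,812, 896, 967] 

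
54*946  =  51084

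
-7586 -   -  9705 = 2119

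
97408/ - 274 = -356 + 68/137 = -355.50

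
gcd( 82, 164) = 82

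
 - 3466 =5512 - 8978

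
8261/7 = 1180 + 1/7 = 1180.14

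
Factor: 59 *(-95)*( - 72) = 2^3*3^2*5^1*19^1*59^1= 403560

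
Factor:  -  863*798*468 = - 2^3*3^3*7^1*13^1 * 19^1*863^1=-  322299432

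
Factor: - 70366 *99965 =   -  2^1*5^1*151^1 * 233^1*19993^1 = - 7034137190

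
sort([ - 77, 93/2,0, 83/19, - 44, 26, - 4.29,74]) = [ - 77, - 44, - 4.29, 0, 83/19,  26 , 93/2, 74]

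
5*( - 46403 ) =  - 232015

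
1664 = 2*832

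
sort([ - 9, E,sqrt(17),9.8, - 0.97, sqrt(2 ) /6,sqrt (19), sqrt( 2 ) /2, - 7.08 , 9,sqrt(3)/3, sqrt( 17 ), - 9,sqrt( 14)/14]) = [-9, - 9, - 7.08, - 0.97, sqrt( 2)/6, sqrt(14) /14,sqrt( 3)/3, sqrt (2)/2, E , sqrt( 17 ),  sqrt(17 ),sqrt(19) , 9,9.8 ]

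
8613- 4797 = 3816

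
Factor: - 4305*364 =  - 1567020 = - 2^2 *3^1*5^1*7^2*13^1 * 41^1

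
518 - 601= - 83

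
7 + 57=64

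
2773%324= 181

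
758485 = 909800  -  151315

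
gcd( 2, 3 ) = 1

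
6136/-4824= - 767/603 = -  1.27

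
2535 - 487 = 2048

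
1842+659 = 2501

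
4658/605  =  4658/605 = 7.70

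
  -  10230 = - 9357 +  - 873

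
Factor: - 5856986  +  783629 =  - 3^1*1691119^1 = - 5073357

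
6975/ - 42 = -167 + 13/14 =- 166.07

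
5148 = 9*572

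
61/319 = 61/319 = 0.19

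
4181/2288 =1  +  1893/2288= 1.83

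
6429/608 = 10 + 349/608=10.57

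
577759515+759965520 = 1337725035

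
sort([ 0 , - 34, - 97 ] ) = [ - 97, - 34, 0]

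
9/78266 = 9/78266 = 0.00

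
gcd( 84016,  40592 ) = 944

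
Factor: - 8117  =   - 8117^1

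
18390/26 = 9195/13=707.31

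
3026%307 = 263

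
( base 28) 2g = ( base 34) 24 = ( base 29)2E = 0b1001000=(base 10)72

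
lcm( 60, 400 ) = 1200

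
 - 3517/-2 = 1758 + 1/2 = 1758.50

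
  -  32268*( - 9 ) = 290412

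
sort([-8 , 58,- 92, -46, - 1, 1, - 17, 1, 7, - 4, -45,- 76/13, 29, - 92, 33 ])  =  [ -92, - 92,- 46,- 45, - 17, - 8, - 76/13,  -  4, - 1, 1,1,  7, 29,33, 58]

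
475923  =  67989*7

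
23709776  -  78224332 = - 54514556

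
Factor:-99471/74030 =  - 2^( - 1)*3^1*5^ ( - 1 )*11^ ( - 1 )*71^1*467^1*673^( - 1)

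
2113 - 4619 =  - 2506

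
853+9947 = 10800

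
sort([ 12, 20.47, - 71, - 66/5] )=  [ - 71, - 66/5, 12 , 20.47]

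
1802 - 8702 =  - 6900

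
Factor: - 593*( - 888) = 2^3*3^1*37^1*593^1= 526584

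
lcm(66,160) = 5280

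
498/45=11 + 1/15 = 11.07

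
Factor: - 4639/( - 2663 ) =2663^ ( - 1 )*4639^1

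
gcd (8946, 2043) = 9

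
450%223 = 4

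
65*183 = 11895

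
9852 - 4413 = 5439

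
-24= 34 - 58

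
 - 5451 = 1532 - 6983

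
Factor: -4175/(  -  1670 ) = 2^(-1 )*5^1 = 5/2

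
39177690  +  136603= 39314293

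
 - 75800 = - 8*9475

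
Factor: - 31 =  - 31^1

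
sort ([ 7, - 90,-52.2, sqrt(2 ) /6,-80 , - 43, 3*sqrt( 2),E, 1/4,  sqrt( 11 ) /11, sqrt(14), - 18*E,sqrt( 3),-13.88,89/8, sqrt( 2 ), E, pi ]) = [ - 90,- 80, - 52.2,-18*E,- 43, - 13.88, sqrt(2)/6, 1/4, sqrt ( 11)/11, sqrt(2 ), sqrt( 3),E, E,pi,sqrt(14),3 *sqrt (2), 7, 89/8]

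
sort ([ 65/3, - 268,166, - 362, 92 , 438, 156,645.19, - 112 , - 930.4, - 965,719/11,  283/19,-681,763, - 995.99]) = [ - 995.99, - 965,-930.4, - 681, - 362,- 268, - 112, 283/19, 65/3,719/11,92 , 156,166,438,645.19,763 ] 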